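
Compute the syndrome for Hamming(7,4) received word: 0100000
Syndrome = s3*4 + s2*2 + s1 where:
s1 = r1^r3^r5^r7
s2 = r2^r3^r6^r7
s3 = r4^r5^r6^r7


s1=0, s2=1, s3=0

Syndrome = 2 (error at position 2)


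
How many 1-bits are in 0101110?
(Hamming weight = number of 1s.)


Counting 1s in 0101110

4


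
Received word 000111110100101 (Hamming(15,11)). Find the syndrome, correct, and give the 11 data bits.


Syndrome = 0: no error detected

Data: 01110100101 (no errors)


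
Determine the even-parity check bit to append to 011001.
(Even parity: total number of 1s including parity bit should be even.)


Number of 1s in data: 3
Parity bit: 1

1


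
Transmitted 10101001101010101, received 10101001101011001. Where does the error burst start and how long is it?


XOR: 00000000000001100

Burst at position 13, length 2


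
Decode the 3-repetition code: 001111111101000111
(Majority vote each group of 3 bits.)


Groups: 001, 111, 111, 101, 000, 111
Majority votes: 011101

011101


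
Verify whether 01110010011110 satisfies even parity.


Number of 1s: 8

Yes, parity is correct (8 ones)


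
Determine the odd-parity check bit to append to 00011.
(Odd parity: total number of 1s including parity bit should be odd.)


Number of 1s in data: 2
Parity bit: 1

1


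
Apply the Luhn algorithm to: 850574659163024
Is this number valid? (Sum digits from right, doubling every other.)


Luhn sum = 63
63 mod 10 = 3

Invalid (Luhn sum mod 10 = 3)


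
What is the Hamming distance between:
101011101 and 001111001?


XOR: 100100100
Count of 1s: 3

3


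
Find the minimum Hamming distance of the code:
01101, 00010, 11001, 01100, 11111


Comparing all pairs, minimum distance: 1
Can detect 0 errors, correct 0 errors

1


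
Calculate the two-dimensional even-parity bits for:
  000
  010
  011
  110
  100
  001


Row parities: 010011
Column parities: 010

Row P: 010011, Col P: 010, Corner: 1


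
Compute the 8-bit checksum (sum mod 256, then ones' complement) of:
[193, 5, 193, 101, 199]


Sum = 691 mod 256 = 179
Complement = 76

76


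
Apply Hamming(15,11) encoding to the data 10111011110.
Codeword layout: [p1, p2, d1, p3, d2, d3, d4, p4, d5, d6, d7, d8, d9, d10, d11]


Parity bits: p1=1, p2=1, p3=1, p4=1

111101111011110


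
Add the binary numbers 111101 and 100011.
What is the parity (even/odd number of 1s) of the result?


111101 = 61
100011 = 35
Sum = 96 = 1100000
1s count = 2

even parity (2 ones in 1100000)


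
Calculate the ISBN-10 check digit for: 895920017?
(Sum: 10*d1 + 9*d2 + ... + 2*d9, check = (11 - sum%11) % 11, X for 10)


Weighted sum: 293
293 mod 11 = 7

Check digit: 4


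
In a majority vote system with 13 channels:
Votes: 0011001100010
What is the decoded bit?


Ones: 5 out of 13
Threshold: 7

0 (5/13 voted 1)


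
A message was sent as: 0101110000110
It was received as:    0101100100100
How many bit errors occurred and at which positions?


XOR: 0000010100010

3 error(s) at position(s): 5, 7, 11


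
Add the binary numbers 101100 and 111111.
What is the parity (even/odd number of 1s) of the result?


101100 = 44
111111 = 63
Sum = 107 = 1101011
1s count = 5

odd parity (5 ones in 1101011)


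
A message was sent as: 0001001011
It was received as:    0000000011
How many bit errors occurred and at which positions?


XOR: 0001001000

2 error(s) at position(s): 3, 6


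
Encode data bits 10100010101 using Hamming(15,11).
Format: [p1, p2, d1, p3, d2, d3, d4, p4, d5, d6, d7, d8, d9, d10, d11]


Parity bits: p1=0, p2=0, p3=1, p4=1

001101010010101


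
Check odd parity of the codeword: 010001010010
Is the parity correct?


Number of 1s: 4

No, parity error (4 ones)


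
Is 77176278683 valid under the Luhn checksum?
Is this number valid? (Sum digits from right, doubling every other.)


Luhn sum = 58
58 mod 10 = 8

Invalid (Luhn sum mod 10 = 8)


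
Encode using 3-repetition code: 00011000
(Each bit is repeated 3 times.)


Each bit -> 3 copies

000000000111111000000000


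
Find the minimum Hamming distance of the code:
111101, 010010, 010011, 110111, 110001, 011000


Comparing all pairs, minimum distance: 1
Can detect 0 errors, correct 0 errors

1


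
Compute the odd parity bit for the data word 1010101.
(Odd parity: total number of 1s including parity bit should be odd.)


Number of 1s in data: 4
Parity bit: 1

1


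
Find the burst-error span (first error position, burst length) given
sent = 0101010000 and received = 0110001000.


XOR: 0011011000

Burst at position 2, length 5


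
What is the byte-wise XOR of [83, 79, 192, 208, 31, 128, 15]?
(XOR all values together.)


XOR chain: 83 ^ 79 ^ 192 ^ 208 ^ 31 ^ 128 ^ 15 = 156

156


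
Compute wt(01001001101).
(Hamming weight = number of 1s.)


Counting 1s in 01001001101

5


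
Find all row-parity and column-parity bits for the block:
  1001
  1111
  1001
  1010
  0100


Row parities: 00001
Column parities: 0001

Row P: 00001, Col P: 0001, Corner: 1


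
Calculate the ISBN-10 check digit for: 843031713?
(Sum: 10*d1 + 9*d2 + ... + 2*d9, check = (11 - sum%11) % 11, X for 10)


Weighted sum: 200
200 mod 11 = 2

Check digit: 9


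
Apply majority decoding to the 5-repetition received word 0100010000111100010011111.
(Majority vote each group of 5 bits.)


Groups: 01000, 10000, 11110, 00100, 11111
Majority votes: 00101

00101


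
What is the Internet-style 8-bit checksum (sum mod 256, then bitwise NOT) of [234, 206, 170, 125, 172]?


Sum = 907 mod 256 = 139
Complement = 116

116


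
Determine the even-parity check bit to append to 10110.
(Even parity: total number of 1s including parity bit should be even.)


Number of 1s in data: 3
Parity bit: 1

1


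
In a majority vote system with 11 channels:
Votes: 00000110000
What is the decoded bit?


Ones: 2 out of 11
Threshold: 6

0 (2/11 voted 1)


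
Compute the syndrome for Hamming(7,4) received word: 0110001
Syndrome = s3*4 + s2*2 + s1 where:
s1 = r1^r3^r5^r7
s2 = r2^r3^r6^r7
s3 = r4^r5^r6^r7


s1=0, s2=1, s3=1

Syndrome = 6 (error at position 6)


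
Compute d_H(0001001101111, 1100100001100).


XOR: 1101101100011
Count of 1s: 8

8


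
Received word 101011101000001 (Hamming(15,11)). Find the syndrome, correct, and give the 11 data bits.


Syndrome = 0: no error detected

Data: 11111000001 (no errors)


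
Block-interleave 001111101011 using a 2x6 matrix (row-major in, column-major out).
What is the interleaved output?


Matrix:
  001111
  101011
Read columns: 010011101111

010011101111


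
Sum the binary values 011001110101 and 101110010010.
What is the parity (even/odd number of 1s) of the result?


011001110101 = 1653
101110010010 = 2962
Sum = 4615 = 1001000000111
1s count = 5

odd parity (5 ones in 1001000000111)


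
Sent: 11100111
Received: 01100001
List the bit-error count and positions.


XOR: 10000110

3 error(s) at position(s): 0, 5, 6


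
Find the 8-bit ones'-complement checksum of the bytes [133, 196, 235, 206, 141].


Sum = 911 mod 256 = 143
Complement = 112

112


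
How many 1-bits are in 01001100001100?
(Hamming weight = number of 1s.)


Counting 1s in 01001100001100

5


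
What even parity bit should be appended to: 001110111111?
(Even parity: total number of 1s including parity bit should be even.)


Number of 1s in data: 9
Parity bit: 1

1


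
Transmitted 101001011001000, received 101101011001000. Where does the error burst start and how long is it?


XOR: 000100000000000

Burst at position 3, length 1


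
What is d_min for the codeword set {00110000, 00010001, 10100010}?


Comparing all pairs, minimum distance: 2
Can detect 1 errors, correct 0 errors

2


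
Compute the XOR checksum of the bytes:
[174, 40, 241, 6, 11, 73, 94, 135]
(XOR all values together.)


XOR chain: 174 ^ 40 ^ 241 ^ 6 ^ 11 ^ 73 ^ 94 ^ 135 = 234

234


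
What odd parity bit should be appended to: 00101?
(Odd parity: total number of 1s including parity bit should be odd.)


Number of 1s in data: 2
Parity bit: 1

1


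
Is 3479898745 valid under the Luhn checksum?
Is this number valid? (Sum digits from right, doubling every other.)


Luhn sum = 67
67 mod 10 = 7

Invalid (Luhn sum mod 10 = 7)


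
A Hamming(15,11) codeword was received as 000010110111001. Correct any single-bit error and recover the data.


Syndrome = 8: error at position 8

Data: 01010111001 (corrected bit 8)


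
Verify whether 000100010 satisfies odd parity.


Number of 1s: 2

No, parity error (2 ones)


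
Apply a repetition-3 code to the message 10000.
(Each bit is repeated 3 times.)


Each bit -> 3 copies

111000000000000


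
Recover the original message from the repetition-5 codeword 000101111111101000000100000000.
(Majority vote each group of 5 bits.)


Groups: 00010, 11111, 11101, 00000, 01000, 00000
Majority votes: 011000

011000


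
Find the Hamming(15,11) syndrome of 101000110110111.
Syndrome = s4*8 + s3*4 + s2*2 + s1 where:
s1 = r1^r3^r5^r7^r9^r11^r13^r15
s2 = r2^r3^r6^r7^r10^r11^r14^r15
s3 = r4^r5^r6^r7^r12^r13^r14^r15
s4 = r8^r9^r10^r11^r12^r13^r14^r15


s1=0, s2=0, s3=0, s4=0

Syndrome = 0 (no error)


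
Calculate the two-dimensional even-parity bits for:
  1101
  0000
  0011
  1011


Row parities: 1001
Column parities: 0101

Row P: 1001, Col P: 0101, Corner: 0


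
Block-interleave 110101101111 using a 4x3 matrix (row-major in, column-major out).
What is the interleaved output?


Matrix:
  110
  101
  101
  111
Read columns: 111110010111

111110010111


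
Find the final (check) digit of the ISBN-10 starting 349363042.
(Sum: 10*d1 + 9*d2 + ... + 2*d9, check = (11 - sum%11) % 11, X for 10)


Weighted sum: 226
226 mod 11 = 6

Check digit: 5


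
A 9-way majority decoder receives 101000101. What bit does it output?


Ones: 4 out of 9
Threshold: 5

0 (4/9 voted 1)


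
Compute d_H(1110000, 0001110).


XOR: 1111110
Count of 1s: 6

6


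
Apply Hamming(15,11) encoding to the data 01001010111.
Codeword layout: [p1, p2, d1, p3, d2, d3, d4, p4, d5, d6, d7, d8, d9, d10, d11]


Parity bits: p1=1, p2=1, p3=0, p4=1

110010011010111


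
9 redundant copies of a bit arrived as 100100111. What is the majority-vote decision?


Ones: 5 out of 9
Threshold: 5

1 (5/9 voted 1)


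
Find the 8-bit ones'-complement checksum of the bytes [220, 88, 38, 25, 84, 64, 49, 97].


Sum = 665 mod 256 = 153
Complement = 102

102


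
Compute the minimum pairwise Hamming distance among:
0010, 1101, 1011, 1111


Comparing all pairs, minimum distance: 1
Can detect 0 errors, correct 0 errors

1


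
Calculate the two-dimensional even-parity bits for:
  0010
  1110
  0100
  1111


Row parities: 1110
Column parities: 0111

Row P: 1110, Col P: 0111, Corner: 1


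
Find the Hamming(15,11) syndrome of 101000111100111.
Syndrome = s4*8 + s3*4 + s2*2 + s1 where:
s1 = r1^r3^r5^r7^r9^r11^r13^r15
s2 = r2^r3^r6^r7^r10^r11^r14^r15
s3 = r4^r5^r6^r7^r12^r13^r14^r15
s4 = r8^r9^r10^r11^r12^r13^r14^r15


s1=0, s2=1, s3=0, s4=0

Syndrome = 2 (error at position 2)


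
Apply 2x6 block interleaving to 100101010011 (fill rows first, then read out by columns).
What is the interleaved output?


Matrix:
  100101
  010011
Read columns: 100100100111

100100100111


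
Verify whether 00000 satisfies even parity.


Number of 1s: 0

Yes, parity is correct (0 ones)


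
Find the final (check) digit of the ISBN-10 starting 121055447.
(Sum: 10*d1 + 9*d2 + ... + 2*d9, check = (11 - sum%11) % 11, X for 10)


Weighted sum: 133
133 mod 11 = 1

Check digit: X


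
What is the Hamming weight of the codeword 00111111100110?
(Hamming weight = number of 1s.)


Counting 1s in 00111111100110

9


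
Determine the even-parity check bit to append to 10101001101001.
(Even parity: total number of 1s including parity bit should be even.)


Number of 1s in data: 7
Parity bit: 1

1


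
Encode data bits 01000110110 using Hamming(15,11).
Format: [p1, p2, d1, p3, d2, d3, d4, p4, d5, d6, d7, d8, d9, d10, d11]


Parity bits: p1=1, p2=1, p3=1, p4=0

110110000110110


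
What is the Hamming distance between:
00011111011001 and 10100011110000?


XOR: 10111100101001
Count of 1s: 8

8


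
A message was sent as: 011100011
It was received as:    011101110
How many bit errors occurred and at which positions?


XOR: 000001101

3 error(s) at position(s): 5, 6, 8


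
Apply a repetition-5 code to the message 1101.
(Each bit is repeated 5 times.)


Each bit -> 5 copies

11111111110000011111


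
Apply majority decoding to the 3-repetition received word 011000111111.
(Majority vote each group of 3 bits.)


Groups: 011, 000, 111, 111
Majority votes: 1011

1011


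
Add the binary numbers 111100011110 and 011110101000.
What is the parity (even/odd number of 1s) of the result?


111100011110 = 3870
011110101000 = 1960
Sum = 5830 = 1011011000110
1s count = 7

odd parity (7 ones in 1011011000110)


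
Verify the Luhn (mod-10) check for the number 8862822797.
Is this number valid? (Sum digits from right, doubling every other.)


Luhn sum = 56
56 mod 10 = 6

Invalid (Luhn sum mod 10 = 6)


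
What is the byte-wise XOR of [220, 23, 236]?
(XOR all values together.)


XOR chain: 220 ^ 23 ^ 236 = 39

39


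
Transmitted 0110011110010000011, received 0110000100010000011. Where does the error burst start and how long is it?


XOR: 0000011010000000000

Burst at position 5, length 4


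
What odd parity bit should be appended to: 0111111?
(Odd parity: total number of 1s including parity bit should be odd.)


Number of 1s in data: 6
Parity bit: 1

1


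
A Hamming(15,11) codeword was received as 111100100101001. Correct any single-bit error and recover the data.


Syndrome = 10: error at position 10

Data: 10010001001 (corrected bit 10)


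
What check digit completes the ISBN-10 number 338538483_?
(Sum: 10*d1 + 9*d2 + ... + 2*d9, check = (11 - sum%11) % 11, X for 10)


Weighted sum: 260
260 mod 11 = 7

Check digit: 4


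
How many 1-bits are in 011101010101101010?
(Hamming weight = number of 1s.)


Counting 1s in 011101010101101010

10


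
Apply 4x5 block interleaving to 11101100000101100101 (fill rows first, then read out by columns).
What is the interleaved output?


Matrix:
  11101
  10000
  01011
  00101
Read columns: 11001010100100101011

11001010100100101011


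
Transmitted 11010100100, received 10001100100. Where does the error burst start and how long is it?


XOR: 01011000000

Burst at position 1, length 4


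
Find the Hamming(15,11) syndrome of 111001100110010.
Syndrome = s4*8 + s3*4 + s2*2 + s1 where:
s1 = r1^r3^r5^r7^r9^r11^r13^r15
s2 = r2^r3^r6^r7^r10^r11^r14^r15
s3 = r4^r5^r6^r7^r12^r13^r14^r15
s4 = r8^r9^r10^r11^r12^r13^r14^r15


s1=0, s2=1, s3=1, s4=1

Syndrome = 14 (error at position 14)


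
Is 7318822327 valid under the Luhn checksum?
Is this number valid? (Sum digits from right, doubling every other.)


Luhn sum = 45
45 mod 10 = 5

Invalid (Luhn sum mod 10 = 5)


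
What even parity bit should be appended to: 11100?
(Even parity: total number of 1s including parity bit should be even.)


Number of 1s in data: 3
Parity bit: 1

1


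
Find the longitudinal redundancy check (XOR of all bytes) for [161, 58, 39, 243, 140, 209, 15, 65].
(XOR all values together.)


XOR chain: 161 ^ 58 ^ 39 ^ 243 ^ 140 ^ 209 ^ 15 ^ 65 = 92

92


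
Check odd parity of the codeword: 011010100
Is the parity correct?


Number of 1s: 4

No, parity error (4 ones)


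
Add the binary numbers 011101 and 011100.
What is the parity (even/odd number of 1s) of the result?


011101 = 29
011100 = 28
Sum = 57 = 111001
1s count = 4

even parity (4 ones in 111001)


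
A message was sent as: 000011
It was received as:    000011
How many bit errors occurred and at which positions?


XOR: 000000

0 errors (received matches sent)


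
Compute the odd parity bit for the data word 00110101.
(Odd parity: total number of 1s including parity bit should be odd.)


Number of 1s in data: 4
Parity bit: 1

1


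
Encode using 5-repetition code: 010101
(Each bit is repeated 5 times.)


Each bit -> 5 copies

000001111100000111110000011111


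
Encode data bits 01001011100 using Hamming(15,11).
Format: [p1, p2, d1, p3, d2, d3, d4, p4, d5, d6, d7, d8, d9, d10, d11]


Parity bits: p1=0, p2=1, p3=1, p4=0

010110001011100


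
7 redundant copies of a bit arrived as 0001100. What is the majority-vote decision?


Ones: 2 out of 7
Threshold: 4

0 (2/7 voted 1)


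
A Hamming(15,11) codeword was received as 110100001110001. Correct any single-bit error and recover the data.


Syndrome = 0: no error detected

Data: 00001110001 (no errors)


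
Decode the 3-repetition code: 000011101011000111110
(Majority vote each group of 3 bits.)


Groups: 000, 011, 101, 011, 000, 111, 110
Majority votes: 0111011

0111011


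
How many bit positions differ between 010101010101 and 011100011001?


XOR: 001001001100
Count of 1s: 4

4


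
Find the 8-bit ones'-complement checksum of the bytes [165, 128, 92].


Sum = 385 mod 256 = 129
Complement = 126

126


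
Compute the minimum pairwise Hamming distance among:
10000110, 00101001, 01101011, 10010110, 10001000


Comparing all pairs, minimum distance: 1
Can detect 0 errors, correct 0 errors

1


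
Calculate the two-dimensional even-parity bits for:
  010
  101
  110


Row parities: 100
Column parities: 001

Row P: 100, Col P: 001, Corner: 1


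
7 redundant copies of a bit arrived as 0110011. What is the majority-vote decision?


Ones: 4 out of 7
Threshold: 4

1 (4/7 voted 1)


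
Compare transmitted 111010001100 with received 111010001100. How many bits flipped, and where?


XOR: 000000000000

0 errors (received matches sent)


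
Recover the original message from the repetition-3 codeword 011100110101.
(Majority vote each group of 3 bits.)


Groups: 011, 100, 110, 101
Majority votes: 1011

1011


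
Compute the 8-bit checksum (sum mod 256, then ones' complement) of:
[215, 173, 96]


Sum = 484 mod 256 = 228
Complement = 27

27


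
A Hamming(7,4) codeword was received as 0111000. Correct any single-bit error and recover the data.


Syndrome = 5: error at position 5

Data: 1100 (corrected bit 5)


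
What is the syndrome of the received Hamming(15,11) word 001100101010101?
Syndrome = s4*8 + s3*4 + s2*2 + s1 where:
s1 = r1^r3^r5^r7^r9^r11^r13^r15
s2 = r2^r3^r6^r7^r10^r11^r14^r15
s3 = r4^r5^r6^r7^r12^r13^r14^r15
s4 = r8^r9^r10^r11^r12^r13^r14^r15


s1=0, s2=0, s3=0, s4=0

Syndrome = 0 (no error)


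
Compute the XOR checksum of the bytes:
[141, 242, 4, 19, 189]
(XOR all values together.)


XOR chain: 141 ^ 242 ^ 4 ^ 19 ^ 189 = 213

213


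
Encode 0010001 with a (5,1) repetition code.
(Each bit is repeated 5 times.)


Each bit -> 5 copies

00000000001111100000000000000011111


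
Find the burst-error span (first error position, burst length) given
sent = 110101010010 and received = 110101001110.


XOR: 000000011100

Burst at position 7, length 3


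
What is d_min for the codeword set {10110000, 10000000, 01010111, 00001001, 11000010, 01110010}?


Comparing all pairs, minimum distance: 2
Can detect 1 errors, correct 0 errors

2


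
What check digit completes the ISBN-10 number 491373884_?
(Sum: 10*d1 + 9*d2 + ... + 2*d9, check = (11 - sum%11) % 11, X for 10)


Weighted sum: 271
271 mod 11 = 7

Check digit: 4


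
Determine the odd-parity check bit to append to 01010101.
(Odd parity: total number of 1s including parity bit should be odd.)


Number of 1s in data: 4
Parity bit: 1

1


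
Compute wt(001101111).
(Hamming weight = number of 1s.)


Counting 1s in 001101111

6


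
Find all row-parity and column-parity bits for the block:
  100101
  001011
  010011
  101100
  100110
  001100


Row parities: 111110
Column parities: 111011

Row P: 111110, Col P: 111011, Corner: 1


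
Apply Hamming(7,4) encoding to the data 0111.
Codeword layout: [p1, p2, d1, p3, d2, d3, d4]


Parity bits: p1=0, p2=0, p3=1

0001111


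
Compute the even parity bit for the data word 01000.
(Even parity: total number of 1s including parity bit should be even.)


Number of 1s in data: 1
Parity bit: 1

1


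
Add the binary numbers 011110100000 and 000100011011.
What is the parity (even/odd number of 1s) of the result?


011110100000 = 1952
000100011011 = 283
Sum = 2235 = 100010111011
1s count = 7

odd parity (7 ones in 100010111011)


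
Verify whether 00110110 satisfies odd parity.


Number of 1s: 4

No, parity error (4 ones)


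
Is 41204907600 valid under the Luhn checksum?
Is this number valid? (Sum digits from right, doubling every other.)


Luhn sum = 32
32 mod 10 = 2

Invalid (Luhn sum mod 10 = 2)


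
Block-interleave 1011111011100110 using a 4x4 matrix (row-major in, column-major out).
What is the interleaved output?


Matrix:
  1011
  1110
  1110
  0110
Read columns: 1110011111111000

1110011111111000


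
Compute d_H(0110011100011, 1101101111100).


XOR: 1011110011111
Count of 1s: 10

10


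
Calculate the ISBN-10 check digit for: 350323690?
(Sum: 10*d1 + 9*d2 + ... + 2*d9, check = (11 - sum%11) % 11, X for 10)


Weighted sum: 174
174 mod 11 = 9

Check digit: 2


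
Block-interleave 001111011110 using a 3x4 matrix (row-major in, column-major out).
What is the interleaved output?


Matrix:
  0011
  1101
  1110
Read columns: 011011101110

011011101110


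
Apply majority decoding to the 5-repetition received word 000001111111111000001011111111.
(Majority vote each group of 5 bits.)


Groups: 00000, 11111, 11111, 00000, 10111, 11111
Majority votes: 011011

011011


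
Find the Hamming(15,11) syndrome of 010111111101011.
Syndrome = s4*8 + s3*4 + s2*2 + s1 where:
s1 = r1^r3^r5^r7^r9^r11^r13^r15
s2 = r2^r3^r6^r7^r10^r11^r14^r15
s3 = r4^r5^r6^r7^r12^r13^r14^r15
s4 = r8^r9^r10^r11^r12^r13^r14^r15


s1=0, s2=0, s3=1, s4=0

Syndrome = 4 (error at position 4)


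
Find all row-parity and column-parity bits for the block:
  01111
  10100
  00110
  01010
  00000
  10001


Row parities: 000000
Column parities: 00110

Row P: 000000, Col P: 00110, Corner: 0


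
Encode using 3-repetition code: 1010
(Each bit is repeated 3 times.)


Each bit -> 3 copies

111000111000


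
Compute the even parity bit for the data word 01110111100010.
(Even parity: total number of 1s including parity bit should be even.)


Number of 1s in data: 8
Parity bit: 0

0


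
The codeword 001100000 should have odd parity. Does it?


Number of 1s: 2

No, parity error (2 ones)


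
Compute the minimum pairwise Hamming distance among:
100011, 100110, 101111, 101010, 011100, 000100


Comparing all pairs, minimum distance: 2
Can detect 1 errors, correct 0 errors

2


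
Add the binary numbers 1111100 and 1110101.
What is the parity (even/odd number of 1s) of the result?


1111100 = 124
1110101 = 117
Sum = 241 = 11110001
1s count = 5

odd parity (5 ones in 11110001)


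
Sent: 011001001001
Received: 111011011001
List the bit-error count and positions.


XOR: 100010010000

3 error(s) at position(s): 0, 4, 7


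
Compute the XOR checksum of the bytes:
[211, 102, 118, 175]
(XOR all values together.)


XOR chain: 211 ^ 102 ^ 118 ^ 175 = 108

108


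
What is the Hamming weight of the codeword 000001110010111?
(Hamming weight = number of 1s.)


Counting 1s in 000001110010111

7


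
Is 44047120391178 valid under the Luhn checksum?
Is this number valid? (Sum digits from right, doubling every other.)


Luhn sum = 57
57 mod 10 = 7

Invalid (Luhn sum mod 10 = 7)


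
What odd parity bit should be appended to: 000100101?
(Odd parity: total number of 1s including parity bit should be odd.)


Number of 1s in data: 3
Parity bit: 0

0


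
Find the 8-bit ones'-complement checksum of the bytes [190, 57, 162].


Sum = 409 mod 256 = 153
Complement = 102

102


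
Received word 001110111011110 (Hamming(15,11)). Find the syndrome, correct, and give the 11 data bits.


Syndrome = 0: no error detected

Data: 11011011110 (no errors)


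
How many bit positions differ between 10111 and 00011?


XOR: 10100
Count of 1s: 2

2


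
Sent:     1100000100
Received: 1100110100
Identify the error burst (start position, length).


XOR: 0000110000

Burst at position 4, length 2


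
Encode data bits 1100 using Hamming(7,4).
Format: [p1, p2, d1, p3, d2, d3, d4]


Parity bits: p1=0, p2=1, p3=1

0111100


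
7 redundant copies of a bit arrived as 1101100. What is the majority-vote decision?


Ones: 4 out of 7
Threshold: 4

1 (4/7 voted 1)


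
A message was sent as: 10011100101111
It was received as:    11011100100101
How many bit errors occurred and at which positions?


XOR: 01000000001010

3 error(s) at position(s): 1, 10, 12


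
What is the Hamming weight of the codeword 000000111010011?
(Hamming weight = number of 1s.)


Counting 1s in 000000111010011

6


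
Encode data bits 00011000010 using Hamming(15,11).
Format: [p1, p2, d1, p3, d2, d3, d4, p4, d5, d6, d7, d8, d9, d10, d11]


Parity bits: p1=0, p2=0, p3=0, p4=0

000000101000010


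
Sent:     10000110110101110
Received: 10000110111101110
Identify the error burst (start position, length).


XOR: 00000000001000000

Burst at position 10, length 1


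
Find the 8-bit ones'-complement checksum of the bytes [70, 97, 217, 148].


Sum = 532 mod 256 = 20
Complement = 235

235


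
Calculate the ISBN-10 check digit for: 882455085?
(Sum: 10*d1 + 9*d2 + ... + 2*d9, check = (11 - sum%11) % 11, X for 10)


Weighted sum: 285
285 mod 11 = 10

Check digit: 1


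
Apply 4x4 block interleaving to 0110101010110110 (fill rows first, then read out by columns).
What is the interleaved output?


Matrix:
  0110
  1010
  1011
  0110
Read columns: 0110100111110010

0110100111110010


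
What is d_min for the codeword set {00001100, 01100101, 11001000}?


Comparing all pairs, minimum distance: 3
Can detect 2 errors, correct 1 errors

3


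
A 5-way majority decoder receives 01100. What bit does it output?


Ones: 2 out of 5
Threshold: 3

0 (2/5 voted 1)


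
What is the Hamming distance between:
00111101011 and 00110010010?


XOR: 00001111001
Count of 1s: 5

5


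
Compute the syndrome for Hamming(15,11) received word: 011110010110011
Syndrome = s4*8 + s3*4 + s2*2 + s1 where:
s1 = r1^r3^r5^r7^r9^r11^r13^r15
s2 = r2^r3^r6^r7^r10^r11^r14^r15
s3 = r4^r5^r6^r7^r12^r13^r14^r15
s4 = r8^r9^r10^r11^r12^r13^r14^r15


s1=0, s2=0, s3=0, s4=1

Syndrome = 8 (error at position 8)


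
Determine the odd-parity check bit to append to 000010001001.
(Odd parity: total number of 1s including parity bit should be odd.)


Number of 1s in data: 3
Parity bit: 0

0


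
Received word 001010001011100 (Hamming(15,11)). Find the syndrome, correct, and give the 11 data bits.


Syndrome = 5: error at position 5

Data: 10001011100 (corrected bit 5)


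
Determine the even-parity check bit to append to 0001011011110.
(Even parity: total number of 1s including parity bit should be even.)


Number of 1s in data: 7
Parity bit: 1

1


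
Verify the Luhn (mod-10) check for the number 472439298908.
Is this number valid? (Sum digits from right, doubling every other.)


Luhn sum = 75
75 mod 10 = 5

Invalid (Luhn sum mod 10 = 5)


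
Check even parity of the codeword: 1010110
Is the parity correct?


Number of 1s: 4

Yes, parity is correct (4 ones)


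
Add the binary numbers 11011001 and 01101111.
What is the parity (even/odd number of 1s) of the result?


11011001 = 217
01101111 = 111
Sum = 328 = 101001000
1s count = 3

odd parity (3 ones in 101001000)


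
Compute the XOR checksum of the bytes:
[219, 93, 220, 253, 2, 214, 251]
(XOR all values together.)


XOR chain: 219 ^ 93 ^ 220 ^ 253 ^ 2 ^ 214 ^ 251 = 136

136


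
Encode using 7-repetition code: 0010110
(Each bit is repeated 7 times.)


Each bit -> 7 copies

0000000000000011111110000000111111111111110000000


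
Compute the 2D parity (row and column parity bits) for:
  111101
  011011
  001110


Row parities: 101
Column parities: 101000

Row P: 101, Col P: 101000, Corner: 0


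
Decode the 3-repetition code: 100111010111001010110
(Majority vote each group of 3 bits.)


Groups: 100, 111, 010, 111, 001, 010, 110
Majority votes: 0101001

0101001


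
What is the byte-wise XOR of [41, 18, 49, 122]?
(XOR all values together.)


XOR chain: 41 ^ 18 ^ 49 ^ 122 = 112

112


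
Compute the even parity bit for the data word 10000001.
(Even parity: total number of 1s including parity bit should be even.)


Number of 1s in data: 2
Parity bit: 0

0


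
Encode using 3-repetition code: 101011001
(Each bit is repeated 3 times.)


Each bit -> 3 copies

111000111000111111000000111


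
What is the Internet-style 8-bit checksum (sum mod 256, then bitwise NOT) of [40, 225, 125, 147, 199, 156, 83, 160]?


Sum = 1135 mod 256 = 111
Complement = 144

144


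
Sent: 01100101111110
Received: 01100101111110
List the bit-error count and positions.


XOR: 00000000000000

0 errors (received matches sent)


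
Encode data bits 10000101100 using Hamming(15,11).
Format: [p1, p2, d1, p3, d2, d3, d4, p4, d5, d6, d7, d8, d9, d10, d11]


Parity bits: p1=0, p2=0, p3=0, p4=1

001000010101100


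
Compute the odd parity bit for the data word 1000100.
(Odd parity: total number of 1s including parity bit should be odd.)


Number of 1s in data: 2
Parity bit: 1

1


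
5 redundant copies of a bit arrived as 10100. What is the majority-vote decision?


Ones: 2 out of 5
Threshold: 3

0 (2/5 voted 1)


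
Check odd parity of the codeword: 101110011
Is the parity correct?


Number of 1s: 6

No, parity error (6 ones)


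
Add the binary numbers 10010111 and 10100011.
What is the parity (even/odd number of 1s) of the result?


10010111 = 151
10100011 = 163
Sum = 314 = 100111010
1s count = 5

odd parity (5 ones in 100111010)


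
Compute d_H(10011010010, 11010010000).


XOR: 01001000010
Count of 1s: 3

3


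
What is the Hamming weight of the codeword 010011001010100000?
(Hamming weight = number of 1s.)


Counting 1s in 010011001010100000

6


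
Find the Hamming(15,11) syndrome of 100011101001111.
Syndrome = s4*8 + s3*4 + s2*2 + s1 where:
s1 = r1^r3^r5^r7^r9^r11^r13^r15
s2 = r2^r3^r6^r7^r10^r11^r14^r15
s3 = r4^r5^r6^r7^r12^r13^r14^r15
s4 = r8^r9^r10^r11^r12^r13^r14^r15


s1=0, s2=0, s3=1, s4=1

Syndrome = 12 (error at position 12)


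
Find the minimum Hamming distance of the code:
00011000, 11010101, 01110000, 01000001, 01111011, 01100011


Comparing all pairs, minimum distance: 2
Can detect 1 errors, correct 0 errors

2


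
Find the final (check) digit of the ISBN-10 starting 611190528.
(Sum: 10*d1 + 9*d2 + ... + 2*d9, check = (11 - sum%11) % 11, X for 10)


Weighted sum: 180
180 mod 11 = 4

Check digit: 7


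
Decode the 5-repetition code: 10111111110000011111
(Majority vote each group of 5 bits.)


Groups: 10111, 11111, 00000, 11111
Majority votes: 1101

1101


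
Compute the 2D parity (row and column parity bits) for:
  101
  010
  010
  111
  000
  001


Row parities: 011101
Column parities: 011

Row P: 011101, Col P: 011, Corner: 0


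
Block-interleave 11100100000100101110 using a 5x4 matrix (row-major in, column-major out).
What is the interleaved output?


Matrix:
  1110
  0100
  0001
  0010
  1110
Read columns: 10001110011001100100

10001110011001100100


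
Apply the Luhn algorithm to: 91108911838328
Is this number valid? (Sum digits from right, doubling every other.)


Luhn sum = 63
63 mod 10 = 3

Invalid (Luhn sum mod 10 = 3)


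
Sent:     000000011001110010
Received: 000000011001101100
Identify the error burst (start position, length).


XOR: 000000000000011110

Burst at position 13, length 4


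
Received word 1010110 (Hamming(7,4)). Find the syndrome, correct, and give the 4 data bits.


Syndrome = 1: error at position 1

Data: 1110 (corrected bit 1)


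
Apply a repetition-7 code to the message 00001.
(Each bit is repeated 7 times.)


Each bit -> 7 copies

00000000000000000000000000001111111


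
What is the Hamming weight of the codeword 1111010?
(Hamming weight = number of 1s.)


Counting 1s in 1111010

5


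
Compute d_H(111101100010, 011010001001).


XOR: 100111101011
Count of 1s: 8

8


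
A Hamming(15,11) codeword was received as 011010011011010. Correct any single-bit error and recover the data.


Syndrome = 12: error at position 12

Data: 11001010010 (corrected bit 12)


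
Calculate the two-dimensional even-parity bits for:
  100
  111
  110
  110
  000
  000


Row parities: 110000
Column parities: 011

Row P: 110000, Col P: 011, Corner: 0


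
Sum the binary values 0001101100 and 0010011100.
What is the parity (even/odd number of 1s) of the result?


0001101100 = 108
0010011100 = 156
Sum = 264 = 100001000
1s count = 2

even parity (2 ones in 100001000)


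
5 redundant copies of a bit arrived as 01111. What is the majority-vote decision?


Ones: 4 out of 5
Threshold: 3

1 (4/5 voted 1)


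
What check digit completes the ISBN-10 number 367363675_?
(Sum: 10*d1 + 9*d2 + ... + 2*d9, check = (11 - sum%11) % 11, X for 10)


Weighted sum: 267
267 mod 11 = 3

Check digit: 8


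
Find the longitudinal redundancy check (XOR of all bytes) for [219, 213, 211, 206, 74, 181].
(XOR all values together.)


XOR chain: 219 ^ 213 ^ 211 ^ 206 ^ 74 ^ 181 = 236

236


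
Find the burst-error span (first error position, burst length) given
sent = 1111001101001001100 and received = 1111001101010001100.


XOR: 0000000000011000000

Burst at position 11, length 2


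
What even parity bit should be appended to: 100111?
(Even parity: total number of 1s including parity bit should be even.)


Number of 1s in data: 4
Parity bit: 0

0


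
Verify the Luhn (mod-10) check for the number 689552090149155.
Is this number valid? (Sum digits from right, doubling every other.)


Luhn sum = 63
63 mod 10 = 3

Invalid (Luhn sum mod 10 = 3)


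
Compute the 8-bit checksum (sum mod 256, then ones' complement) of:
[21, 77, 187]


Sum = 285 mod 256 = 29
Complement = 226

226


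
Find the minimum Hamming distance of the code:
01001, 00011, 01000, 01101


Comparing all pairs, minimum distance: 1
Can detect 0 errors, correct 0 errors

1


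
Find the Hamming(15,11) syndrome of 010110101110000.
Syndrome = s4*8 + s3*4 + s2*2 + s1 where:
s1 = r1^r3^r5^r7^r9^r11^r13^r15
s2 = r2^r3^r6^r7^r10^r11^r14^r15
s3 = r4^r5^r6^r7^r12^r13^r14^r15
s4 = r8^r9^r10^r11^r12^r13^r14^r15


s1=0, s2=0, s3=1, s4=1

Syndrome = 12 (error at position 12)


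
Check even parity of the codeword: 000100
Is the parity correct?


Number of 1s: 1

No, parity error (1 ones)


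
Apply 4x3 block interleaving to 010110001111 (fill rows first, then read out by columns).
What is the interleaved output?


Matrix:
  010
  110
  001
  111
Read columns: 010111010011

010111010011


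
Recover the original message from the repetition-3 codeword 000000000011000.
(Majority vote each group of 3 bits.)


Groups: 000, 000, 000, 011, 000
Majority votes: 00010

00010


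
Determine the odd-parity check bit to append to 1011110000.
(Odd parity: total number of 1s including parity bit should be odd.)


Number of 1s in data: 5
Parity bit: 0

0


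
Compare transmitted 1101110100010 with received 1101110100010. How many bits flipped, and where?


XOR: 0000000000000

0 errors (received matches sent)


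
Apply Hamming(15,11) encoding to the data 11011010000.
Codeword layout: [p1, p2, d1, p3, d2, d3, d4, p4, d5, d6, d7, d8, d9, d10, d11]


Parity bits: p1=1, p2=1, p3=0, p4=0

111010101010000


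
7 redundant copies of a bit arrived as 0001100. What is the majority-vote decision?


Ones: 2 out of 7
Threshold: 4

0 (2/7 voted 1)


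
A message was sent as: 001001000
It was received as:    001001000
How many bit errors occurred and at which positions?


XOR: 000000000

0 errors (received matches sent)


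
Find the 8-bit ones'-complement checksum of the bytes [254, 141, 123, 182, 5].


Sum = 705 mod 256 = 193
Complement = 62

62


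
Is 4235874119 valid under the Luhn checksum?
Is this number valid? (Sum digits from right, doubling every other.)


Luhn sum = 55
55 mod 10 = 5

Invalid (Luhn sum mod 10 = 5)


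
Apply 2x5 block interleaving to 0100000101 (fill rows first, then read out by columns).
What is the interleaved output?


Matrix:
  01000
  00101
Read columns: 0010010001

0010010001


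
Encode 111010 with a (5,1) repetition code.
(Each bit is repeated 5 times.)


Each bit -> 5 copies

111111111111111000001111100000


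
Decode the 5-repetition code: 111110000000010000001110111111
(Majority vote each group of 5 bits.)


Groups: 11111, 00000, 00010, 00000, 11101, 11111
Majority votes: 100011

100011


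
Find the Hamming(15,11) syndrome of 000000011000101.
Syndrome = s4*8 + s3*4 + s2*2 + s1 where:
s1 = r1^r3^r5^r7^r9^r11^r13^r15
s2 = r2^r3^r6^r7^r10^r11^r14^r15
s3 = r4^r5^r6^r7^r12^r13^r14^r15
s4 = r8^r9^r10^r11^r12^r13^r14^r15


s1=1, s2=1, s3=0, s4=0

Syndrome = 3 (error at position 3)


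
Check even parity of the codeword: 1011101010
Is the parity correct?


Number of 1s: 6

Yes, parity is correct (6 ones)


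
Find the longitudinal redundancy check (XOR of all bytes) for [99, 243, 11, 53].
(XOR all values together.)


XOR chain: 99 ^ 243 ^ 11 ^ 53 = 174

174


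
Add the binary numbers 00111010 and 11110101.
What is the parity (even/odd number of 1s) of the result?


00111010 = 58
11110101 = 245
Sum = 303 = 100101111
1s count = 6

even parity (6 ones in 100101111)


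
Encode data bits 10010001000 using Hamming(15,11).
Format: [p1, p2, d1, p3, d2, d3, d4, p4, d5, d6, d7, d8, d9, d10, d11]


Parity bits: p1=0, p2=0, p3=0, p4=1

001000110001000


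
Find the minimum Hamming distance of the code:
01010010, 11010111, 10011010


Comparing all pairs, minimum distance: 3
Can detect 2 errors, correct 1 errors

3


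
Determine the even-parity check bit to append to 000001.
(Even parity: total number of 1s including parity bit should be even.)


Number of 1s in data: 1
Parity bit: 1

1


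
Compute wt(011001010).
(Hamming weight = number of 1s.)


Counting 1s in 011001010

4


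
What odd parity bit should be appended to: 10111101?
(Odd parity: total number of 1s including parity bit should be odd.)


Number of 1s in data: 6
Parity bit: 1

1


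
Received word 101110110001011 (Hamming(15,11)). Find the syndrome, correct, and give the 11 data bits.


Syndrome = 1: error at position 1

Data: 11010001011 (corrected bit 1)


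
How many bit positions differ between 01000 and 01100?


XOR: 00100
Count of 1s: 1

1


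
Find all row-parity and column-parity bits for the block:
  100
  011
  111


Row parities: 101
Column parities: 000

Row P: 101, Col P: 000, Corner: 0


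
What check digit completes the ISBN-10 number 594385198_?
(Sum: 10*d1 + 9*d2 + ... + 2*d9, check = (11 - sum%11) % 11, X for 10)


Weighted sum: 304
304 mod 11 = 7

Check digit: 4
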